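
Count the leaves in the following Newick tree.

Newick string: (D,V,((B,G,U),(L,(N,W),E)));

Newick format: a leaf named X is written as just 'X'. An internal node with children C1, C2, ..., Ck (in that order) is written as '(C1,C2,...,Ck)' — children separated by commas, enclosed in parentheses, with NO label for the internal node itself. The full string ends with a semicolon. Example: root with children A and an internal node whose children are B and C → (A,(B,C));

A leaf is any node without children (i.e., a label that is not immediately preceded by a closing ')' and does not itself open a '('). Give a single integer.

Answer: 9

Derivation:
Newick: (D,V,((B,G,U),(L,(N,W),E)));
Scan left-to-right; a leaf is any maximal label run not followed by '(':
  pos 1: leaf 'D' → count = 1
  pos 3: leaf 'V' → count = 2
  pos 7: leaf 'B' → count = 3
  pos 9: leaf 'G' → count = 4
  pos 11: leaf 'U' → count = 5
  pos 15: leaf 'L' → count = 6
  pos 18: leaf 'N' → count = 7
  pos 20: leaf 'W' → count = 8
  pos 23: leaf 'E' → count = 9
Total leaves: 9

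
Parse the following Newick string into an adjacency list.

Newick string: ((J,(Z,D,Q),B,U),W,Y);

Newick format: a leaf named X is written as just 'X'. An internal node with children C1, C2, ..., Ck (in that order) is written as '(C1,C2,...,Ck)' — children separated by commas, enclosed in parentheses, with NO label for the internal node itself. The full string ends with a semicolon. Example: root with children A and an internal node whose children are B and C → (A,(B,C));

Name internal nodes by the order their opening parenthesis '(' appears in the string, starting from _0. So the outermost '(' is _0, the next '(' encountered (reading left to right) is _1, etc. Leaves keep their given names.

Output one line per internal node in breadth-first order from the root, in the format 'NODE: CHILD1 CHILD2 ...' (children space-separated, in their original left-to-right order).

Answer: _0: _1 W Y
_1: J _2 B U
_2: Z D Q

Derivation:
Input: ((J,(Z,D,Q),B,U),W,Y);
Scanning left-to-right, naming '(' by encounter order:
  pos 0: '(' -> open internal node _0 (depth 1)
  pos 1: '(' -> open internal node _1 (depth 2)
  pos 4: '(' -> open internal node _2 (depth 3)
  pos 10: ')' -> close internal node _2 (now at depth 2)
  pos 15: ')' -> close internal node _1 (now at depth 1)
  pos 20: ')' -> close internal node _0 (now at depth 0)
Total internal nodes: 3
BFS adjacency from root:
  _0: _1 W Y
  _1: J _2 B U
  _2: Z D Q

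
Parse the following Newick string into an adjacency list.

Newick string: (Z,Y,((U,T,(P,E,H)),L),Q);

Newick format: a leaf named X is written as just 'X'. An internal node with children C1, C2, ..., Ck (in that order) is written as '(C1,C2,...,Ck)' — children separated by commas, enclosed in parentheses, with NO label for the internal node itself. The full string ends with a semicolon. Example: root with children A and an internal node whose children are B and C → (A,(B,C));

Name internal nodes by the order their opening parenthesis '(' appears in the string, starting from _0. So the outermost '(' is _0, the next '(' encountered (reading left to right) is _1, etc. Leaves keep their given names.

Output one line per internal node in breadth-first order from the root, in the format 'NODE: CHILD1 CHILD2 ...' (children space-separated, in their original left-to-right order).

Answer: _0: Z Y _1 Q
_1: _2 L
_2: U T _3
_3: P E H

Derivation:
Input: (Z,Y,((U,T,(P,E,H)),L),Q);
Scanning left-to-right, naming '(' by encounter order:
  pos 0: '(' -> open internal node _0 (depth 1)
  pos 5: '(' -> open internal node _1 (depth 2)
  pos 6: '(' -> open internal node _2 (depth 3)
  pos 11: '(' -> open internal node _3 (depth 4)
  pos 17: ')' -> close internal node _3 (now at depth 3)
  pos 18: ')' -> close internal node _2 (now at depth 2)
  pos 21: ')' -> close internal node _1 (now at depth 1)
  pos 24: ')' -> close internal node _0 (now at depth 0)
Total internal nodes: 4
BFS adjacency from root:
  _0: Z Y _1 Q
  _1: _2 L
  _2: U T _3
  _3: P E H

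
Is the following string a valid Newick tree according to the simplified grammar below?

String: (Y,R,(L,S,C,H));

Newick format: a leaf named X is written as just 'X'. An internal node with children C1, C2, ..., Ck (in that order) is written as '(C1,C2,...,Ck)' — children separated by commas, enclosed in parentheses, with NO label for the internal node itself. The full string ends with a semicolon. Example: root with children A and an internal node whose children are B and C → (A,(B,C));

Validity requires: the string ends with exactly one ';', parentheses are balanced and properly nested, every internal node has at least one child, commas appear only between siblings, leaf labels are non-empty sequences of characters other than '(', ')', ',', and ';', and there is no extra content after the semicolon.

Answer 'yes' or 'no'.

Input: (Y,R,(L,S,C,H));
Paren balance: 2 '(' vs 2 ')' OK
Ends with single ';': True
Full parse: OK
Valid: True

Answer: yes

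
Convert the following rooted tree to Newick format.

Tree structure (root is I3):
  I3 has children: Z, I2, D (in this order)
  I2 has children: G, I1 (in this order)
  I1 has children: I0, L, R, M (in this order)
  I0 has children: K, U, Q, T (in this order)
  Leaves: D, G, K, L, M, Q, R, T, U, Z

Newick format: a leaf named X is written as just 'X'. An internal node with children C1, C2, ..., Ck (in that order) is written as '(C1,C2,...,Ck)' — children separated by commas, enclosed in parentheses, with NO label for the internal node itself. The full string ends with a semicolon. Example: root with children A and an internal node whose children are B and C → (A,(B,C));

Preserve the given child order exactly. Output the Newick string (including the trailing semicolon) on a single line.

Answer: (Z,(G,((K,U,Q,T),L,R,M)),D);

Derivation:
internal I3 with children ['Z', 'I2', 'D']
  leaf 'Z' → 'Z'
  internal I2 with children ['G', 'I1']
    leaf 'G' → 'G'
    internal I1 with children ['I0', 'L', 'R', 'M']
      internal I0 with children ['K', 'U', 'Q', 'T']
        leaf 'K' → 'K'
        leaf 'U' → 'U'
        leaf 'Q' → 'Q'
        leaf 'T' → 'T'
      → '(K,U,Q,T)'
      leaf 'L' → 'L'
      leaf 'R' → 'R'
      leaf 'M' → 'M'
    → '((K,U,Q,T),L,R,M)'
  → '(G,((K,U,Q,T),L,R,M))'
  leaf 'D' → 'D'
→ '(Z,(G,((K,U,Q,T),L,R,M)),D)'
Final: (Z,(G,((K,U,Q,T),L,R,M)),D);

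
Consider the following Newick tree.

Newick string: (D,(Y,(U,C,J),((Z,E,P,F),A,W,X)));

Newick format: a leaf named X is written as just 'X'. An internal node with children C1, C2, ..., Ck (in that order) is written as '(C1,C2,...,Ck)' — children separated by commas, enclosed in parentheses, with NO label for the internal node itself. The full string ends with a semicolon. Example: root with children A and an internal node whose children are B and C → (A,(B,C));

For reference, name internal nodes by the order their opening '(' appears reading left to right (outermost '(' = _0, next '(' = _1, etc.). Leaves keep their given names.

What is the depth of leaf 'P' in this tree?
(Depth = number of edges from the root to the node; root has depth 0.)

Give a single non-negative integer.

Answer: 4

Derivation:
Newick: (D,(Y,(U,C,J),((Z,E,P,F),A,W,X)));
Naming internals by '(' encounter order: outermost '(' = _0, next = _1, ...
Query node: P
Path from root: _0 -> _1 -> _3 -> _4 -> P
Depth of P: 4 (number of edges from root)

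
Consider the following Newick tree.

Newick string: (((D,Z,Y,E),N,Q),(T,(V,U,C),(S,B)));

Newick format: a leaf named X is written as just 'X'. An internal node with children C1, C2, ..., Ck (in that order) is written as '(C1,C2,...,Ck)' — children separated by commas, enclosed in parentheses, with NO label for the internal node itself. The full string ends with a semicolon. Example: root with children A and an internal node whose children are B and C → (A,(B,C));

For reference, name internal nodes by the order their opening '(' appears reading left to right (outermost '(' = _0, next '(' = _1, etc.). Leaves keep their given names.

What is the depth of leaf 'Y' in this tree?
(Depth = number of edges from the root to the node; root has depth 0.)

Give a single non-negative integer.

Answer: 3

Derivation:
Newick: (((D,Z,Y,E),N,Q),(T,(V,U,C),(S,B)));
Naming internals by '(' encounter order: outermost '(' = _0, next = _1, ...
Query node: Y
Path from root: _0 -> _1 -> _2 -> Y
Depth of Y: 3 (number of edges from root)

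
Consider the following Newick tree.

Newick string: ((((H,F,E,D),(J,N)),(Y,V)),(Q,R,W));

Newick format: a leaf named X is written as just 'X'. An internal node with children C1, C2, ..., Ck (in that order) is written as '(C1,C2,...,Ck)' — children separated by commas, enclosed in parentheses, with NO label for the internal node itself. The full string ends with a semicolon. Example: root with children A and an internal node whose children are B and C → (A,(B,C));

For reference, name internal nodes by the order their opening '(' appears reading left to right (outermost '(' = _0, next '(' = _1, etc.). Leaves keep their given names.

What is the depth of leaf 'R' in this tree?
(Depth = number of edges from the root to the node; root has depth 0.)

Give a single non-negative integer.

Newick: ((((H,F,E,D),(J,N)),(Y,V)),(Q,R,W));
Naming internals by '(' encounter order: outermost '(' = _0, next = _1, ...
Query node: R
Path from root: _0 -> _6 -> R
Depth of R: 2 (number of edges from root)

Answer: 2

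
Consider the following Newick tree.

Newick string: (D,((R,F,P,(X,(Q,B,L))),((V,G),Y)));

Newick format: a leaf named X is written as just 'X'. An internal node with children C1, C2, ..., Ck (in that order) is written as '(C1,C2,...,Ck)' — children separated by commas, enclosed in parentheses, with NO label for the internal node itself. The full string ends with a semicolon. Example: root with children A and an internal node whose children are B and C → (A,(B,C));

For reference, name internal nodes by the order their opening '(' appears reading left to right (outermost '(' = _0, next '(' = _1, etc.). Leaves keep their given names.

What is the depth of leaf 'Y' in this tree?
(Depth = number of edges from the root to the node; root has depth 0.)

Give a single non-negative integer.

Newick: (D,((R,F,P,(X,(Q,B,L))),((V,G),Y)));
Naming internals by '(' encounter order: outermost '(' = _0, next = _1, ...
Query node: Y
Path from root: _0 -> _1 -> _5 -> Y
Depth of Y: 3 (number of edges from root)

Answer: 3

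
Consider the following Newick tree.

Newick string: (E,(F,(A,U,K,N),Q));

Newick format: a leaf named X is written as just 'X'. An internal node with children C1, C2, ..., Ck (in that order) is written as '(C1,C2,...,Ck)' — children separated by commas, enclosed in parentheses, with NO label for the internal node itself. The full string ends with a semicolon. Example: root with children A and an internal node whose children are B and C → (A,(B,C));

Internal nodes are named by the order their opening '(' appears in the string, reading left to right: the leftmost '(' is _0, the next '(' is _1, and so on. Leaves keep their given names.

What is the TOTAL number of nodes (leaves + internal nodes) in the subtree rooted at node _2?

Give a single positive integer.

Newick: (E,(F,(A,U,K,N),Q));
Locate _2: it is the '(' at position 6 (the 3rd '(' reading left to right).
Query: subtree rooted at _2
_2: subtree_size = 1 + 4
  A: subtree_size = 1 + 0
  U: subtree_size = 1 + 0
  K: subtree_size = 1 + 0
  N: subtree_size = 1 + 0
Total subtree size of _2: 5

Answer: 5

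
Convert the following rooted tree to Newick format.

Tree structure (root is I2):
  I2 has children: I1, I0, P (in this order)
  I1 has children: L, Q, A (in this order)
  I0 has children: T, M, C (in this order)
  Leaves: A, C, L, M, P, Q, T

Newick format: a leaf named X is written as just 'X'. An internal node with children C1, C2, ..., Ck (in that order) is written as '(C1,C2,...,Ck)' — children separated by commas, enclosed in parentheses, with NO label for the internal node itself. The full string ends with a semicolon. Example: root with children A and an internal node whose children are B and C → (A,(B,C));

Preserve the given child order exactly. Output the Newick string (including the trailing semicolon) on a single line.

internal I2 with children ['I1', 'I0', 'P']
  internal I1 with children ['L', 'Q', 'A']
    leaf 'L' → 'L'
    leaf 'Q' → 'Q'
    leaf 'A' → 'A'
  → '(L,Q,A)'
  internal I0 with children ['T', 'M', 'C']
    leaf 'T' → 'T'
    leaf 'M' → 'M'
    leaf 'C' → 'C'
  → '(T,M,C)'
  leaf 'P' → 'P'
→ '((L,Q,A),(T,M,C),P)'
Final: ((L,Q,A),(T,M,C),P);

Answer: ((L,Q,A),(T,M,C),P);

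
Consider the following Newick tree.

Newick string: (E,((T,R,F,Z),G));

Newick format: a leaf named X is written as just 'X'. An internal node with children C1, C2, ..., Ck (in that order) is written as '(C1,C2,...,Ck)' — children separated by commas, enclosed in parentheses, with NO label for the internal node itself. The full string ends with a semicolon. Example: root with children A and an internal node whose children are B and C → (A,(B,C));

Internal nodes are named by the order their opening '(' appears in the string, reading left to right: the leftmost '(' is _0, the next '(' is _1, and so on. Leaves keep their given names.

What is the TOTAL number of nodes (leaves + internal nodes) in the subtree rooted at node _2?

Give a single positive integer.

Answer: 5

Derivation:
Newick: (E,((T,R,F,Z),G));
Locate _2: it is the '(' at position 4 (the 3rd '(' reading left to right).
Query: subtree rooted at _2
_2: subtree_size = 1 + 4
  T: subtree_size = 1 + 0
  R: subtree_size = 1 + 0
  F: subtree_size = 1 + 0
  Z: subtree_size = 1 + 0
Total subtree size of _2: 5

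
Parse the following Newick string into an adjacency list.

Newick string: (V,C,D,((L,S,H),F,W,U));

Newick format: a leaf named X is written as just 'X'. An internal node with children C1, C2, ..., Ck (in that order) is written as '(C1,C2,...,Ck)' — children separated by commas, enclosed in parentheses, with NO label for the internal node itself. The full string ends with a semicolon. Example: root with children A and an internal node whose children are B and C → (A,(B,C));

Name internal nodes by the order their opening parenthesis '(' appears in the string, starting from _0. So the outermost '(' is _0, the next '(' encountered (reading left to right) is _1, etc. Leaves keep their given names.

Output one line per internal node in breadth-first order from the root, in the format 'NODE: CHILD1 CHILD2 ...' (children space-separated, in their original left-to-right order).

Input: (V,C,D,((L,S,H),F,W,U));
Scanning left-to-right, naming '(' by encounter order:
  pos 0: '(' -> open internal node _0 (depth 1)
  pos 7: '(' -> open internal node _1 (depth 2)
  pos 8: '(' -> open internal node _2 (depth 3)
  pos 14: ')' -> close internal node _2 (now at depth 2)
  pos 21: ')' -> close internal node _1 (now at depth 1)
  pos 22: ')' -> close internal node _0 (now at depth 0)
Total internal nodes: 3
BFS adjacency from root:
  _0: V C D _1
  _1: _2 F W U
  _2: L S H

Answer: _0: V C D _1
_1: _2 F W U
_2: L S H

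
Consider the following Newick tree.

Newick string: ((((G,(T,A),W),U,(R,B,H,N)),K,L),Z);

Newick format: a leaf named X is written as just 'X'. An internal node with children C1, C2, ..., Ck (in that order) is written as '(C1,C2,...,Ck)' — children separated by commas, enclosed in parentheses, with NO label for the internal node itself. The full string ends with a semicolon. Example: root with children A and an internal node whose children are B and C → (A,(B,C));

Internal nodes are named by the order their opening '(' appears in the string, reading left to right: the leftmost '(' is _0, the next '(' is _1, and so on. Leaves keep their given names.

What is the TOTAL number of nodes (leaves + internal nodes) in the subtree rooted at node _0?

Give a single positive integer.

Answer: 18

Derivation:
Newick: ((((G,(T,A),W),U,(R,B,H,N)),K,L),Z);
Locate _0: it is the '(' at position 0 (the 1st '(' reading left to right).
Query: subtree rooted at _0
_0: subtree_size = 1 + 17
  _1: subtree_size = 1 + 15
    _2: subtree_size = 1 + 12
      _3: subtree_size = 1 + 5
        G: subtree_size = 1 + 0
        _4: subtree_size = 1 + 2
          T: subtree_size = 1 + 0
          A: subtree_size = 1 + 0
        W: subtree_size = 1 + 0
      U: subtree_size = 1 + 0
      _5: subtree_size = 1 + 4
        R: subtree_size = 1 + 0
        B: subtree_size = 1 + 0
        H: subtree_size = 1 + 0
        N: subtree_size = 1 + 0
    K: subtree_size = 1 + 0
    L: subtree_size = 1 + 0
  Z: subtree_size = 1 + 0
Total subtree size of _0: 18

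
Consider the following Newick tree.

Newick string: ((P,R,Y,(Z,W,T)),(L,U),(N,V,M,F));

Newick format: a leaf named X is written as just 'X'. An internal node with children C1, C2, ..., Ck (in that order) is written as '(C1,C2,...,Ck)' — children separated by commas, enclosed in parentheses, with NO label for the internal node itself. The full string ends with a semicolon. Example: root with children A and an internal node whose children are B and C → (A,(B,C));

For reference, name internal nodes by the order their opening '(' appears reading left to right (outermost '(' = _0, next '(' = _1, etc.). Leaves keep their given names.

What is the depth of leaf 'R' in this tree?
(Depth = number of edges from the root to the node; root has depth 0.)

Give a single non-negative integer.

Newick: ((P,R,Y,(Z,W,T)),(L,U),(N,V,M,F));
Naming internals by '(' encounter order: outermost '(' = _0, next = _1, ...
Query node: R
Path from root: _0 -> _1 -> R
Depth of R: 2 (number of edges from root)

Answer: 2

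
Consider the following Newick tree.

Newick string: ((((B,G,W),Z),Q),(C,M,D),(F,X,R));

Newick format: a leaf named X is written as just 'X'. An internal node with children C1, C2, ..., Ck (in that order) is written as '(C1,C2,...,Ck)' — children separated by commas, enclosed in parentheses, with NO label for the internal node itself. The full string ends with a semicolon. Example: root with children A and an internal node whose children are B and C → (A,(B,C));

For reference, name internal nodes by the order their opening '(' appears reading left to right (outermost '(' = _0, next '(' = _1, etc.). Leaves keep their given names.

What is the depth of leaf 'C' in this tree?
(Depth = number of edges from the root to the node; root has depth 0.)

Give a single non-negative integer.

Newick: ((((B,G,W),Z),Q),(C,M,D),(F,X,R));
Naming internals by '(' encounter order: outermost '(' = _0, next = _1, ...
Query node: C
Path from root: _0 -> _4 -> C
Depth of C: 2 (number of edges from root)

Answer: 2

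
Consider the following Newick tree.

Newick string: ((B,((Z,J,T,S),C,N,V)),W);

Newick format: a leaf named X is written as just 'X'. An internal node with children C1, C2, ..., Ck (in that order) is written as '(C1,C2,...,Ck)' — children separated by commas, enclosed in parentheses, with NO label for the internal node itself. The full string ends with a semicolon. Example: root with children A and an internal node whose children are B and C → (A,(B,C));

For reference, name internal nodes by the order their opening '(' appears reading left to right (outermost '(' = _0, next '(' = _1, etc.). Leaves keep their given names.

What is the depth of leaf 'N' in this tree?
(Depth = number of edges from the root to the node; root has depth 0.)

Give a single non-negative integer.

Newick: ((B,((Z,J,T,S),C,N,V)),W);
Naming internals by '(' encounter order: outermost '(' = _0, next = _1, ...
Query node: N
Path from root: _0 -> _1 -> _2 -> N
Depth of N: 3 (number of edges from root)

Answer: 3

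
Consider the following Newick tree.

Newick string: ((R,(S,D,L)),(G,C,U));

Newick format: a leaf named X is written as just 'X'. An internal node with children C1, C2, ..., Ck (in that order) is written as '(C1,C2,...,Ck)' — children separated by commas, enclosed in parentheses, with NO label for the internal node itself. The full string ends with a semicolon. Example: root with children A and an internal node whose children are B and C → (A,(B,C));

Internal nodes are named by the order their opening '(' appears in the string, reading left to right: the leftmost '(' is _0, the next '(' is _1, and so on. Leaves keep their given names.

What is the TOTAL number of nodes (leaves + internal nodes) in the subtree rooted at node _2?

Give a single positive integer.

Newick: ((R,(S,D,L)),(G,C,U));
Locate _2: it is the '(' at position 4 (the 3rd '(' reading left to right).
Query: subtree rooted at _2
_2: subtree_size = 1 + 3
  S: subtree_size = 1 + 0
  D: subtree_size = 1 + 0
  L: subtree_size = 1 + 0
Total subtree size of _2: 4

Answer: 4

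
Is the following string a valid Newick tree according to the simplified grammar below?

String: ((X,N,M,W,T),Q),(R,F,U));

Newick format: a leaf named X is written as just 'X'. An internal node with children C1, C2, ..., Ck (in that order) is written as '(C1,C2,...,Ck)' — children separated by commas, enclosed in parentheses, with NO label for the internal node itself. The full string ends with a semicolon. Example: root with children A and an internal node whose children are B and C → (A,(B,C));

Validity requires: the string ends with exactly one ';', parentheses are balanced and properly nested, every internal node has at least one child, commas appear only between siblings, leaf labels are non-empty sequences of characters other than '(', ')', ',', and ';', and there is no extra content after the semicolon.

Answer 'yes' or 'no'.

Answer: no

Derivation:
Input: ((X,N,M,W,T),Q),(R,F,U));
Paren balance: 3 '(' vs 4 ')' MISMATCH
Ends with single ';': True
Full parse: FAILS (extra content after tree at pos 15)
Valid: False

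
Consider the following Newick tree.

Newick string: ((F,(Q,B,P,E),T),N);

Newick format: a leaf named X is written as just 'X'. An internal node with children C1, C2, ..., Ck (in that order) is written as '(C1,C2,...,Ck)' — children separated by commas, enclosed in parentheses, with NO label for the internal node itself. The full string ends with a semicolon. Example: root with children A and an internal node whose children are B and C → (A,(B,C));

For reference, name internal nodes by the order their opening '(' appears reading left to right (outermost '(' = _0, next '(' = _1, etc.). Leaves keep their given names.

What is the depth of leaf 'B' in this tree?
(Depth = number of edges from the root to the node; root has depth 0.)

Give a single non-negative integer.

Newick: ((F,(Q,B,P,E),T),N);
Naming internals by '(' encounter order: outermost '(' = _0, next = _1, ...
Query node: B
Path from root: _0 -> _1 -> _2 -> B
Depth of B: 3 (number of edges from root)

Answer: 3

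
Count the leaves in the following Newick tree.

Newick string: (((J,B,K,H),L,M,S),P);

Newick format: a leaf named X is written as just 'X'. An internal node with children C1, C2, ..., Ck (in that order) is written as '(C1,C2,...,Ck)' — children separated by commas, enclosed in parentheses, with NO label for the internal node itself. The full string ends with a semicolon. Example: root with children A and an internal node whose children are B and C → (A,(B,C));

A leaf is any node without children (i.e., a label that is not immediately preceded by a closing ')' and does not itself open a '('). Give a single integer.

Answer: 8

Derivation:
Newick: (((J,B,K,H),L,M,S),P);
Scan left-to-right; a leaf is any maximal label run not followed by '(':
  pos 3: leaf 'J' → count = 1
  pos 5: leaf 'B' → count = 2
  pos 7: leaf 'K' → count = 3
  pos 9: leaf 'H' → count = 4
  pos 12: leaf 'L' → count = 5
  pos 14: leaf 'M' → count = 6
  pos 16: leaf 'S' → count = 7
  pos 19: leaf 'P' → count = 8
Total leaves: 8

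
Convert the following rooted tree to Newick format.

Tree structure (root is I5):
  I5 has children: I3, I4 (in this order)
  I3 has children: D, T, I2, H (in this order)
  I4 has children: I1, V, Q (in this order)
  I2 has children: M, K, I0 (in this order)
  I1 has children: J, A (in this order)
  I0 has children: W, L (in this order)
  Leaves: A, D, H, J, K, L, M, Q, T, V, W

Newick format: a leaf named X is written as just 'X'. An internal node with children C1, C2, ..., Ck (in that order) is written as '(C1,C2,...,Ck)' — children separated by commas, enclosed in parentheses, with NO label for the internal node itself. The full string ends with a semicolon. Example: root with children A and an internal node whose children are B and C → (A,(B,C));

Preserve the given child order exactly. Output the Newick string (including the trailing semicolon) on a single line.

Answer: ((D,T,(M,K,(W,L)),H),((J,A),V,Q));

Derivation:
internal I5 with children ['I3', 'I4']
  internal I3 with children ['D', 'T', 'I2', 'H']
    leaf 'D' → 'D'
    leaf 'T' → 'T'
    internal I2 with children ['M', 'K', 'I0']
      leaf 'M' → 'M'
      leaf 'K' → 'K'
      internal I0 with children ['W', 'L']
        leaf 'W' → 'W'
        leaf 'L' → 'L'
      → '(W,L)'
    → '(M,K,(W,L))'
    leaf 'H' → 'H'
  → '(D,T,(M,K,(W,L)),H)'
  internal I4 with children ['I1', 'V', 'Q']
    internal I1 with children ['J', 'A']
      leaf 'J' → 'J'
      leaf 'A' → 'A'
    → '(J,A)'
    leaf 'V' → 'V'
    leaf 'Q' → 'Q'
  → '((J,A),V,Q)'
→ '((D,T,(M,K,(W,L)),H),((J,A),V,Q))'
Final: ((D,T,(M,K,(W,L)),H),((J,A),V,Q));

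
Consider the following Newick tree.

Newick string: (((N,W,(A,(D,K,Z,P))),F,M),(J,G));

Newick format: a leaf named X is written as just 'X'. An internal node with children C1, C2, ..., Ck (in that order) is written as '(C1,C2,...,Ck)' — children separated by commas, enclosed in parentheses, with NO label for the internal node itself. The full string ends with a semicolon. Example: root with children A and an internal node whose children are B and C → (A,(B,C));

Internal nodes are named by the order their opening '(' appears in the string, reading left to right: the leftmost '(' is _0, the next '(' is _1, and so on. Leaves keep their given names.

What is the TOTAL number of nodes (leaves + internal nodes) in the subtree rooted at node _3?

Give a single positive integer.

Newick: (((N,W,(A,(D,K,Z,P))),F,M),(J,G));
Locate _3: it is the '(' at position 7 (the 4th '(' reading left to right).
Query: subtree rooted at _3
_3: subtree_size = 1 + 6
  A: subtree_size = 1 + 0
  _4: subtree_size = 1 + 4
    D: subtree_size = 1 + 0
    K: subtree_size = 1 + 0
    Z: subtree_size = 1 + 0
    P: subtree_size = 1 + 0
Total subtree size of _3: 7

Answer: 7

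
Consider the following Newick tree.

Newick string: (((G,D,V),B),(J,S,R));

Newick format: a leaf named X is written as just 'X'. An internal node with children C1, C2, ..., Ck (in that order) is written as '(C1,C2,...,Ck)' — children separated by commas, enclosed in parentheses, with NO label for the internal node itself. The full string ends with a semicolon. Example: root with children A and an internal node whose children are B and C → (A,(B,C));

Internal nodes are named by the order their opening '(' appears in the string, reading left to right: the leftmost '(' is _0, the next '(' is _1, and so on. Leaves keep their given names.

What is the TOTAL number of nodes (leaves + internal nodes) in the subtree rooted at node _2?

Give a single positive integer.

Answer: 4

Derivation:
Newick: (((G,D,V),B),(J,S,R));
Locate _2: it is the '(' at position 2 (the 3rd '(' reading left to right).
Query: subtree rooted at _2
_2: subtree_size = 1 + 3
  G: subtree_size = 1 + 0
  D: subtree_size = 1 + 0
  V: subtree_size = 1 + 0
Total subtree size of _2: 4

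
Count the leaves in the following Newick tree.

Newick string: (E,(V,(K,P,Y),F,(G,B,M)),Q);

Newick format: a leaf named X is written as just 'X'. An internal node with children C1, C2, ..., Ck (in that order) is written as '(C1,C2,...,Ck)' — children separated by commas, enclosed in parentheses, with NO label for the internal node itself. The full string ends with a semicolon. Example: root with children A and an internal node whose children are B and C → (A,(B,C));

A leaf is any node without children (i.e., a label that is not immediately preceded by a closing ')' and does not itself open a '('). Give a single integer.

Newick: (E,(V,(K,P,Y),F,(G,B,M)),Q);
Scan left-to-right; a leaf is any maximal label run not followed by '(':
  pos 1: leaf 'E' → count = 1
  pos 4: leaf 'V' → count = 2
  pos 7: leaf 'K' → count = 3
  pos 9: leaf 'P' → count = 4
  pos 11: leaf 'Y' → count = 5
  pos 14: leaf 'F' → count = 6
  pos 17: leaf 'G' → count = 7
  pos 19: leaf 'B' → count = 8
  pos 21: leaf 'M' → count = 9
  pos 25: leaf 'Q' → count = 10
Total leaves: 10

Answer: 10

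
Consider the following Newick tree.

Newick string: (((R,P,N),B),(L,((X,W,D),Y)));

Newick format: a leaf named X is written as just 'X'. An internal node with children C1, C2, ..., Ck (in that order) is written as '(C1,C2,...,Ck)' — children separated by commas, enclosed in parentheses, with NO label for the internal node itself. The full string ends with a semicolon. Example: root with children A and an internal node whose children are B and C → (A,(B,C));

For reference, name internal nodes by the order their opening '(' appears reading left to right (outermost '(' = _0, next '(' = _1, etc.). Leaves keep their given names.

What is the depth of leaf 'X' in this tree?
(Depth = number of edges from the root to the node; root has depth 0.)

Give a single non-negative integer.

Newick: (((R,P,N),B),(L,((X,W,D),Y)));
Naming internals by '(' encounter order: outermost '(' = _0, next = _1, ...
Query node: X
Path from root: _0 -> _3 -> _4 -> _5 -> X
Depth of X: 4 (number of edges from root)

Answer: 4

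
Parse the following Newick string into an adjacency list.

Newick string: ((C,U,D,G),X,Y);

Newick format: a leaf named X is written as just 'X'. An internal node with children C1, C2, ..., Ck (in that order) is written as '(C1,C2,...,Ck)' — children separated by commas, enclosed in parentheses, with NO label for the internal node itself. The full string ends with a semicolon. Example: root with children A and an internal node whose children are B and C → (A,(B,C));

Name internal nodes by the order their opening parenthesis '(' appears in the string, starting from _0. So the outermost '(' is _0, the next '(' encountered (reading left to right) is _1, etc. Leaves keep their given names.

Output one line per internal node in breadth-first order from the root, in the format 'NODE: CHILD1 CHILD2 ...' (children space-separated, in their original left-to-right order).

Answer: _0: _1 X Y
_1: C U D G

Derivation:
Input: ((C,U,D,G),X,Y);
Scanning left-to-right, naming '(' by encounter order:
  pos 0: '(' -> open internal node _0 (depth 1)
  pos 1: '(' -> open internal node _1 (depth 2)
  pos 9: ')' -> close internal node _1 (now at depth 1)
  pos 14: ')' -> close internal node _0 (now at depth 0)
Total internal nodes: 2
BFS adjacency from root:
  _0: _1 X Y
  _1: C U D G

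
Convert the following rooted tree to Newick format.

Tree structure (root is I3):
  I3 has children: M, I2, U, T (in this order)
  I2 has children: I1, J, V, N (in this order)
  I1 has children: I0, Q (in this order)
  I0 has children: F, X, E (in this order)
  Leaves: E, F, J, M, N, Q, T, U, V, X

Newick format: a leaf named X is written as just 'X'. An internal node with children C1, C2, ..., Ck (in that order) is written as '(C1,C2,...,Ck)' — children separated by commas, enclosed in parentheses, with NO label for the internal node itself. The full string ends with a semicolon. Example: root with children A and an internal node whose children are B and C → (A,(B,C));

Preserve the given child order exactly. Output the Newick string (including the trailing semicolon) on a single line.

Answer: (M,(((F,X,E),Q),J,V,N),U,T);

Derivation:
internal I3 with children ['M', 'I2', 'U', 'T']
  leaf 'M' → 'M'
  internal I2 with children ['I1', 'J', 'V', 'N']
    internal I1 with children ['I0', 'Q']
      internal I0 with children ['F', 'X', 'E']
        leaf 'F' → 'F'
        leaf 'X' → 'X'
        leaf 'E' → 'E'
      → '(F,X,E)'
      leaf 'Q' → 'Q'
    → '((F,X,E),Q)'
    leaf 'J' → 'J'
    leaf 'V' → 'V'
    leaf 'N' → 'N'
  → '(((F,X,E),Q),J,V,N)'
  leaf 'U' → 'U'
  leaf 'T' → 'T'
→ '(M,(((F,X,E),Q),J,V,N),U,T)'
Final: (M,(((F,X,E),Q),J,V,N),U,T);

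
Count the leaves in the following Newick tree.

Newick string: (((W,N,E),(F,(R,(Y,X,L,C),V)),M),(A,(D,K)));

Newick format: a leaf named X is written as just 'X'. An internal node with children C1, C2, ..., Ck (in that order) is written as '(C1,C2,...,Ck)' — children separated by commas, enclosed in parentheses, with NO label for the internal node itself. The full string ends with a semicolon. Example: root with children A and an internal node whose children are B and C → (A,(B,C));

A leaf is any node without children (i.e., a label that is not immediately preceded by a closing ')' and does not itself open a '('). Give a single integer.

Newick: (((W,N,E),(F,(R,(Y,X,L,C),V)),M),(A,(D,K)));
Scan left-to-right; a leaf is any maximal label run not followed by '(':
  pos 3: leaf 'W' → count = 1
  pos 5: leaf 'N' → count = 2
  pos 7: leaf 'E' → count = 3
  pos 11: leaf 'F' → count = 4
  pos 14: leaf 'R' → count = 5
  pos 17: leaf 'Y' → count = 6
  pos 19: leaf 'X' → count = 7
  pos 21: leaf 'L' → count = 8
  pos 23: leaf 'C' → count = 9
  pos 26: leaf 'V' → count = 10
  pos 30: leaf 'M' → count = 11
  pos 34: leaf 'A' → count = 12
  pos 37: leaf 'D' → count = 13
  pos 39: leaf 'K' → count = 14
Total leaves: 14

Answer: 14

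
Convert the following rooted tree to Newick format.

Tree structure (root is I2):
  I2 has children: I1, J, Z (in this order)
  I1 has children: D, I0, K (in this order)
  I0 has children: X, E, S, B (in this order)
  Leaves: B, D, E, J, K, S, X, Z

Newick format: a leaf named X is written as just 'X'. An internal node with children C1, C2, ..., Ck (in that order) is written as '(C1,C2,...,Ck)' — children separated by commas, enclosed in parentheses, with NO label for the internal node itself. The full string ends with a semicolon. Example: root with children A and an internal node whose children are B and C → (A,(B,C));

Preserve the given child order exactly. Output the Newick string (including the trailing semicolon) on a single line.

Answer: ((D,(X,E,S,B),K),J,Z);

Derivation:
internal I2 with children ['I1', 'J', 'Z']
  internal I1 with children ['D', 'I0', 'K']
    leaf 'D' → 'D'
    internal I0 with children ['X', 'E', 'S', 'B']
      leaf 'X' → 'X'
      leaf 'E' → 'E'
      leaf 'S' → 'S'
      leaf 'B' → 'B'
    → '(X,E,S,B)'
    leaf 'K' → 'K'
  → '(D,(X,E,S,B),K)'
  leaf 'J' → 'J'
  leaf 'Z' → 'Z'
→ '((D,(X,E,S,B),K),J,Z)'
Final: ((D,(X,E,S,B),K),J,Z);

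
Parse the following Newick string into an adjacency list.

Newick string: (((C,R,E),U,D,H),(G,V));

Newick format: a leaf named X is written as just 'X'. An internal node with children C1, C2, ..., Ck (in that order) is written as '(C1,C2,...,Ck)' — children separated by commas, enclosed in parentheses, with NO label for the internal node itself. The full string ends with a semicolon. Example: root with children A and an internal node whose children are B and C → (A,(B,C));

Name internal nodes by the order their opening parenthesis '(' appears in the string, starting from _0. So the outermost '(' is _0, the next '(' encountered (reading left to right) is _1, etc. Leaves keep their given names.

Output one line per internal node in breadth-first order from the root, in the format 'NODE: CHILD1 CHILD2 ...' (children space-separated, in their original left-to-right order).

Input: (((C,R,E),U,D,H),(G,V));
Scanning left-to-right, naming '(' by encounter order:
  pos 0: '(' -> open internal node _0 (depth 1)
  pos 1: '(' -> open internal node _1 (depth 2)
  pos 2: '(' -> open internal node _2 (depth 3)
  pos 8: ')' -> close internal node _2 (now at depth 2)
  pos 15: ')' -> close internal node _1 (now at depth 1)
  pos 17: '(' -> open internal node _3 (depth 2)
  pos 21: ')' -> close internal node _3 (now at depth 1)
  pos 22: ')' -> close internal node _0 (now at depth 0)
Total internal nodes: 4
BFS adjacency from root:
  _0: _1 _3
  _1: _2 U D H
  _3: G V
  _2: C R E

Answer: _0: _1 _3
_1: _2 U D H
_3: G V
_2: C R E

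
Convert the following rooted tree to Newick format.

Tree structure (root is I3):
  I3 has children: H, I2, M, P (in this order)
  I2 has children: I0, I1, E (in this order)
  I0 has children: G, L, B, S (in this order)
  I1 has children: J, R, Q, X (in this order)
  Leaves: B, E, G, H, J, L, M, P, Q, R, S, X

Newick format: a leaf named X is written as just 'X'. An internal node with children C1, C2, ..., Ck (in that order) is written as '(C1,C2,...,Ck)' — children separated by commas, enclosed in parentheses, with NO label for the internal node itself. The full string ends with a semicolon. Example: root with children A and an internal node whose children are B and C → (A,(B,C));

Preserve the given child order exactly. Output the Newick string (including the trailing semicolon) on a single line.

Answer: (H,((G,L,B,S),(J,R,Q,X),E),M,P);

Derivation:
internal I3 with children ['H', 'I2', 'M', 'P']
  leaf 'H' → 'H'
  internal I2 with children ['I0', 'I1', 'E']
    internal I0 with children ['G', 'L', 'B', 'S']
      leaf 'G' → 'G'
      leaf 'L' → 'L'
      leaf 'B' → 'B'
      leaf 'S' → 'S'
    → '(G,L,B,S)'
    internal I1 with children ['J', 'R', 'Q', 'X']
      leaf 'J' → 'J'
      leaf 'R' → 'R'
      leaf 'Q' → 'Q'
      leaf 'X' → 'X'
    → '(J,R,Q,X)'
    leaf 'E' → 'E'
  → '((G,L,B,S),(J,R,Q,X),E)'
  leaf 'M' → 'M'
  leaf 'P' → 'P'
→ '(H,((G,L,B,S),(J,R,Q,X),E),M,P)'
Final: (H,((G,L,B,S),(J,R,Q,X),E),M,P);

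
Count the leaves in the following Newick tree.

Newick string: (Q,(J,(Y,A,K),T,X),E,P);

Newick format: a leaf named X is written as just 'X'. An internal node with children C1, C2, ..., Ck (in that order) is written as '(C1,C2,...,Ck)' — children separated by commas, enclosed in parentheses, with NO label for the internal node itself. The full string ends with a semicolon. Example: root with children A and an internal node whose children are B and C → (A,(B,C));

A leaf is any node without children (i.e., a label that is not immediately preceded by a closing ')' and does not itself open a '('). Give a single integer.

Newick: (Q,(J,(Y,A,K),T,X),E,P);
Scan left-to-right; a leaf is any maximal label run not followed by '(':
  pos 1: leaf 'Q' → count = 1
  pos 4: leaf 'J' → count = 2
  pos 7: leaf 'Y' → count = 3
  pos 9: leaf 'A' → count = 4
  pos 11: leaf 'K' → count = 5
  pos 14: leaf 'T' → count = 6
  pos 16: leaf 'X' → count = 7
  pos 19: leaf 'E' → count = 8
  pos 21: leaf 'P' → count = 9
Total leaves: 9

Answer: 9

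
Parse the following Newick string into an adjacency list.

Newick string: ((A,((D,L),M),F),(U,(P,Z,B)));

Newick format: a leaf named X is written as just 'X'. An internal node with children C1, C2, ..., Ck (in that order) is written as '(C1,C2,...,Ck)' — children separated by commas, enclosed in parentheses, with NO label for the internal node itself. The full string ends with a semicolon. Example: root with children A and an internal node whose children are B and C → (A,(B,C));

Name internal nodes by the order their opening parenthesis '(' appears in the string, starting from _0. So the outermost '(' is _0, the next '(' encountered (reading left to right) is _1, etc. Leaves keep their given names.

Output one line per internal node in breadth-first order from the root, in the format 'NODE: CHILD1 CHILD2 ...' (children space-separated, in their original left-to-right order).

Answer: _0: _1 _4
_1: A _2 F
_4: U _5
_2: _3 M
_5: P Z B
_3: D L

Derivation:
Input: ((A,((D,L),M),F),(U,(P,Z,B)));
Scanning left-to-right, naming '(' by encounter order:
  pos 0: '(' -> open internal node _0 (depth 1)
  pos 1: '(' -> open internal node _1 (depth 2)
  pos 4: '(' -> open internal node _2 (depth 3)
  pos 5: '(' -> open internal node _3 (depth 4)
  pos 9: ')' -> close internal node _3 (now at depth 3)
  pos 12: ')' -> close internal node _2 (now at depth 2)
  pos 15: ')' -> close internal node _1 (now at depth 1)
  pos 17: '(' -> open internal node _4 (depth 2)
  pos 20: '(' -> open internal node _5 (depth 3)
  pos 26: ')' -> close internal node _5 (now at depth 2)
  pos 27: ')' -> close internal node _4 (now at depth 1)
  pos 28: ')' -> close internal node _0 (now at depth 0)
Total internal nodes: 6
BFS adjacency from root:
  _0: _1 _4
  _1: A _2 F
  _4: U _5
  _2: _3 M
  _5: P Z B
  _3: D L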